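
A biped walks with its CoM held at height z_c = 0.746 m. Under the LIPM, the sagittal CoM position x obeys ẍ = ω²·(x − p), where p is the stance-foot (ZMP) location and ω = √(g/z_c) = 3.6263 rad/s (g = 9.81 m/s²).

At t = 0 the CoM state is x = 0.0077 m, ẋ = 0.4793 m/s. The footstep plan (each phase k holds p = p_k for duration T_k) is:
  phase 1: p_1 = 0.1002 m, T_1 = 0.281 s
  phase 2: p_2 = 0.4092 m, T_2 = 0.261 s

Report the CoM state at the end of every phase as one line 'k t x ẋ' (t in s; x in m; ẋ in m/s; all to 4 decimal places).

phase 1: p=0.1002, T=0.281, ωT=1.018990, cosh=1.565678, sinh=1.204718; start (x,ẋ)=(0.007700, 0.479300) → end (x,ẋ)=(0.114606, 0.346327)
phase 2: p=0.4092, T=0.261, ωT=0.946464, cosh=1.482347, sinh=1.094236; start (x,ẋ)=(0.114606, 0.346327) → end (x,ẋ)=(0.077014, -0.655579)

1 0.2810 0.1146 0.3463
2 0.5420 0.0770 -0.6556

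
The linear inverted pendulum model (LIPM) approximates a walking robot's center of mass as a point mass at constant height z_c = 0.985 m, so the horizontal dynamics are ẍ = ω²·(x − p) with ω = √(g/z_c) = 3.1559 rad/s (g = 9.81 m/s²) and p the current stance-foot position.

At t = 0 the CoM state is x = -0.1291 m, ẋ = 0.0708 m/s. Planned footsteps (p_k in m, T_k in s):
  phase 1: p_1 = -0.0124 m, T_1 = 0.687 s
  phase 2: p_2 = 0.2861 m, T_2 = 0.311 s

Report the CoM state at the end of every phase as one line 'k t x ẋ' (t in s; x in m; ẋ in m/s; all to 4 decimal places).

phase 1: p=-0.0124, T=0.687, ωT=2.168103, cosh=4.428041, sinh=4.313647; start (x,ẋ)=(-0.129100, 0.070800) → end (x,ẋ)=(-0.432379, -1.275183)
phase 2: p=0.2861, T=0.311, ωT=0.981485, cosh=1.521585, sinh=1.146831; start (x,ẋ)=(-0.432379, -1.275183) → end (x,ẋ)=(-1.270519, -4.540679)

1 0.6870 -0.4324 -1.2752
2 0.9980 -1.2705 -4.5407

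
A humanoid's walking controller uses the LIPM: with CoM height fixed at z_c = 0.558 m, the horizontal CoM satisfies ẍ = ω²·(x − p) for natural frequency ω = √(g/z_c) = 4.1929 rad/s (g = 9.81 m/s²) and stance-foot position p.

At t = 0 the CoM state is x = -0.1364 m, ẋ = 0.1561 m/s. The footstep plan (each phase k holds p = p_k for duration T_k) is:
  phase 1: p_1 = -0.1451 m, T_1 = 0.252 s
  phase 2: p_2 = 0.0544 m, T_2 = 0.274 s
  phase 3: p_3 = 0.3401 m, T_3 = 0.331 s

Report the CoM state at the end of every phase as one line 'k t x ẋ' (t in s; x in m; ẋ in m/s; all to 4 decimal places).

1 0.2520 -0.0840 0.2978
2 0.5260 -0.0851 -0.3064
3 0.8570 -0.7019 -4.0005

phase 1: p=-0.1451, T=0.252, ωT=1.056611, cosh=1.612119, sinh=1.264487; start (x,ẋ)=(-0.136400, 0.156100) → end (x,ẋ)=(-0.083998, 0.297778)
phase 2: p=0.0544, T=0.274, ωT=1.148855, cosh=1.735789, sinh=1.418789; start (x,ẋ)=(-0.083998, 0.297778) → end (x,ẋ)=(-0.085068, -0.306429)
phase 3: p=0.3401, T=0.331, ωT=1.387850, cosh=2.127919, sinh=1.878308; start (x,ẋ)=(-0.085068, -0.306429) → end (x,ẋ)=(-0.701896, -4.000494)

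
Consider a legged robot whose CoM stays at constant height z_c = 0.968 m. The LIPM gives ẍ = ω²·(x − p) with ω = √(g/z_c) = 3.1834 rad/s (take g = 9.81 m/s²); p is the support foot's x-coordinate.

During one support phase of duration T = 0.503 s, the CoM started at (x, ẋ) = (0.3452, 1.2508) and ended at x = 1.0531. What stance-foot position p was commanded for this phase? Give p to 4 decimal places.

p = 0.4887

ωT = 3.1834·0.503 = 1.601250; cosh(ωT) = 2.580436, sinh(ωT) = 2.378792
x(T) = p + (x₀−p)·cosh(ωT) + (ẋ₀/ω)·sinh(ωT) ⇒ p·(1 − cosh) = x(T) − x₀·cosh − (ẋ₀/ω)·sinh
numerator   = 1.0531 − (0.3452)·2.580436 − (1.2508/3.1834)·2.378792 = -0.772326
denominator = 1 − 2.580436 = -1.580436
p = -0.772326 / -1.580436 = 0.4887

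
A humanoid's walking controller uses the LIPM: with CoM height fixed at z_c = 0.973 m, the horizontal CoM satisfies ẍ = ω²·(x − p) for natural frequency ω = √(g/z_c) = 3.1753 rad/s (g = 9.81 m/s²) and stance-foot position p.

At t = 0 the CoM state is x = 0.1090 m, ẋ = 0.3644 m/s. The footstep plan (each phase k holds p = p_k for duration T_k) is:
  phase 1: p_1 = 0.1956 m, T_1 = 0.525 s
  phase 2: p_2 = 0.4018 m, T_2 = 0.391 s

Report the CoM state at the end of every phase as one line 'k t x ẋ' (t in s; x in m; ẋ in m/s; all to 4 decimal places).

1 0.5250 0.2512 0.2972
2 0.9160 0.2678 -0.2014

phase 1: p=0.1956, T=0.525, ωT=1.667033, cosh=2.742617, sinh=2.553810; start (x,ẋ)=(0.109000, 0.364400) → end (x,ẋ)=(0.251167, 0.297160)
phase 2: p=0.4018, T=0.391, ωT=1.241542, cosh=1.874943, sinh=1.586004; start (x,ẋ)=(0.251167, 0.297160) → end (x,ẋ)=(0.267797, -0.201437)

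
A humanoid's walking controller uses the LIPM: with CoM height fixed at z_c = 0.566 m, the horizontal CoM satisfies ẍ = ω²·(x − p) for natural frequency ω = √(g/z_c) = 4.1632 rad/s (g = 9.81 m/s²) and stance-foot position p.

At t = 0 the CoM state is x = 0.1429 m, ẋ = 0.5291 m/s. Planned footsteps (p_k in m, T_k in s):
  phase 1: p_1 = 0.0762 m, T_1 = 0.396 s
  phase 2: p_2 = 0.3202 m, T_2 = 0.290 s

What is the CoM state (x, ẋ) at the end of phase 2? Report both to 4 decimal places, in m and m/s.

x = 1.5591, ẋ = 5.4758

phase 1: p=0.0762, T=0.396, ωT=1.648627, cosh=2.696075, sinh=2.503761; start (x,ẋ)=(0.142900, 0.529100) → end (x,ẋ)=(0.574231, 2.121751)
phase 2: p=0.3202, T=0.290, ωT=1.207328, cosh=1.821766, sinh=1.522770; start (x,ẋ)=(0.574231, 2.121751) → end (x,ẋ)=(1.559056, 5.475786)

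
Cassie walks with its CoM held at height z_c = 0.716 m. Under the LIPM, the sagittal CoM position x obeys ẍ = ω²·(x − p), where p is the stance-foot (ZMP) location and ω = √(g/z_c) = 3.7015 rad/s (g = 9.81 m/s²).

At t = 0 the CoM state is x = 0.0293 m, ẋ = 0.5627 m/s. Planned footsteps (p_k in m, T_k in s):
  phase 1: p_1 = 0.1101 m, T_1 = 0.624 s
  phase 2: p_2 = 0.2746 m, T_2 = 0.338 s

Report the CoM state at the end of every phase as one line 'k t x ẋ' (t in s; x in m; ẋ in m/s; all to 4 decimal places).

phase 1: p=0.1101, T=0.624, ωT=2.309736, cosh=5.085526, sinh=4.986239; start (x,ẋ)=(0.029300, 0.562700) → end (x,ẋ)=(0.457195, 1.370335)
phase 2: p=0.2746, T=0.338, ωT=1.251107, cosh=1.890198, sinh=1.604011; start (x,ẋ)=(0.457195, 1.370335) → end (x,ẋ)=(1.213562, 3.674316)

1 0.6240 0.4572 1.3703
2 0.9620 1.2136 3.6743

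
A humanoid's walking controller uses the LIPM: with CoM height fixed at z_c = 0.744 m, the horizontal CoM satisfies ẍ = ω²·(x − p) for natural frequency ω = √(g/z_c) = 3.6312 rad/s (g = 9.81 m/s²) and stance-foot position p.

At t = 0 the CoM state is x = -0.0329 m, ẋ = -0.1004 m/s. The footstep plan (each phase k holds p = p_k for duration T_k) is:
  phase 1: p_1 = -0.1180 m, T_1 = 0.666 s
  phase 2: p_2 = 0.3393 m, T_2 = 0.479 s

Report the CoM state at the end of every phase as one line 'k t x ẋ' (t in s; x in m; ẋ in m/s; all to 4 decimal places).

1 0.6660 0.2095 1.1529
2 1.1450 0.8345 2.0833

phase 1: p=-0.1180, T=0.666, ωT=2.418379, cosh=5.658356, sinh=5.569290; start (x,ẋ)=(-0.032900, -0.100400) → end (x,ẋ)=(0.209539, 1.152896)
phase 2: p=0.3393, T=0.479, ωT=1.739345, cosh=2.934624, sinh=2.758988; start (x,ẋ)=(0.209539, 1.152896) → end (x,ẋ)=(0.834472, 2.083317)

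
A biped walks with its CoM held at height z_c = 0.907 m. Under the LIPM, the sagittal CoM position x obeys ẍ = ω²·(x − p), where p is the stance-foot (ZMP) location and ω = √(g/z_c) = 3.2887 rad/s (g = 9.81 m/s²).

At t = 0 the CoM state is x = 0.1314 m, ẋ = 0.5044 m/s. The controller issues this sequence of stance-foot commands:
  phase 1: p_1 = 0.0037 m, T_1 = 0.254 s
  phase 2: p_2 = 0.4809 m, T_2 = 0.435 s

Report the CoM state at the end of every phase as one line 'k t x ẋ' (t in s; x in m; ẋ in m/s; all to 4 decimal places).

phase 1: p=0.0037, T=0.254, ωT=0.835330, cosh=1.369653, sinh=0.935921; start (x,ẋ)=(0.131400, 0.504400) → end (x,ẋ)=(0.322150, 1.083909)
phase 2: p=0.4809, T=0.435, ωT=1.430584, cosh=2.210156, sinh=1.970987; start (x,ẋ)=(0.322150, 1.083909) → end (x,ẋ)=(0.779648, 1.366595)

1 0.2540 0.3222 1.0839
2 0.6890 0.7796 1.3666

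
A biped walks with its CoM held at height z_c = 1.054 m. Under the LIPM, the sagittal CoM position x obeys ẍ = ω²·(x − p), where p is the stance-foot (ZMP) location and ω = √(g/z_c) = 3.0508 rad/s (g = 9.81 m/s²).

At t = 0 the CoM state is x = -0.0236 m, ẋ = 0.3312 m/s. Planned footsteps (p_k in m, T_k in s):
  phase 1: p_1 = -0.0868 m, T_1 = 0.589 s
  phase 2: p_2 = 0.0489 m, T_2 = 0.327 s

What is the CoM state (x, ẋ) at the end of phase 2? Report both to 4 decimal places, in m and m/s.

phase 1: p=-0.0868, T=0.589, ωT=1.796921, cosh=3.098430, sinh=2.932621; start (x,ẋ)=(-0.023600, 0.331200) → end (x,ẋ)=(0.427391, 1.591640)
phase 2: p=0.0489, T=0.327, ωT=0.997612, cosh=1.540278, sinh=1.171519; start (x,ẋ)=(0.427391, 1.591640) → end (x,ẋ)=(1.243077, 3.804322)

x = 1.2431, ẋ = 3.8043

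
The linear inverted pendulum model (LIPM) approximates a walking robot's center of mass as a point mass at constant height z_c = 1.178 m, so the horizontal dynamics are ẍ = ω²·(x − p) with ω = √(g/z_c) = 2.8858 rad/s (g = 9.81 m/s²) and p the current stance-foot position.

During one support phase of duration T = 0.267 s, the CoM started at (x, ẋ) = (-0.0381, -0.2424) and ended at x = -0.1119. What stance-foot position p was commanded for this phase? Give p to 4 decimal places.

ωT = 2.8858·0.267 = 0.770509; cosh(ωT) = 1.311821, sinh(ωT) = 0.849044
x(T) = p + (x₀−p)·cosh(ωT) + (ẋ₀/ω)·sinh(ωT) ⇒ p·(1 − cosh) = x(T) − x₀·cosh − (ẋ₀/ω)·sinh
numerator   = -0.1119 − (-0.0381)·1.311821 − (-0.2424/2.8858)·0.849044 = 0.009398
denominator = 1 − 1.311821 = -0.311821
p = 0.009398 / -0.311821 = -0.0301

p = -0.0301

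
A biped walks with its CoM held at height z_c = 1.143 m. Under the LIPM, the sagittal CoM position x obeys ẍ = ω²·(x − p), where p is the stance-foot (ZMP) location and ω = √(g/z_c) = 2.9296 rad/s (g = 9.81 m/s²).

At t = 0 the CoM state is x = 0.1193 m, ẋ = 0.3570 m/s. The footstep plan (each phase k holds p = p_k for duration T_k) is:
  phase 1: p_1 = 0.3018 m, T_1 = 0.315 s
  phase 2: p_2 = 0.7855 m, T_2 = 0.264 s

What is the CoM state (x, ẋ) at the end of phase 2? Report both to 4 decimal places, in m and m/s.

x = -0.0435, ẋ = -1.6112

phase 1: p=0.3018, T=0.315, ωT=0.922824, cosh=1.456891, sinh=1.059496; start (x,ẋ)=(0.119300, 0.357000) → end (x,ẋ)=(0.165027, -0.046351)
phase 2: p=0.7855, T=0.264, ωT=0.773414, cosh=1.314294, sinh=0.852859; start (x,ẋ)=(0.165027, -0.046351) → end (x,ẋ)=(-0.043477, -1.611193)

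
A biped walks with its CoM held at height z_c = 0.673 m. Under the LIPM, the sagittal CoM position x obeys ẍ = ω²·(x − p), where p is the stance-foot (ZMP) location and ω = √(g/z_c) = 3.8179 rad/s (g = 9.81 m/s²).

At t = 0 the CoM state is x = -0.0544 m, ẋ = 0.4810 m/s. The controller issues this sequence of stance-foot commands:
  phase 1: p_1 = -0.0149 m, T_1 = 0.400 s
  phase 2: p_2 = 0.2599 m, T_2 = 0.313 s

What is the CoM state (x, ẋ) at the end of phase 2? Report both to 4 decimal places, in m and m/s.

phase 1: p=-0.0149, T=0.400, ωT=1.527160, cosh=2.411116, sinh=2.193964; start (x,ẋ)=(-0.054400, 0.481000) → end (x,ẋ)=(0.166269, 0.828881)
phase 2: p=0.2599, T=0.313, ωT=1.195003, cosh=1.803135, sinh=1.500432; start (x,ẋ)=(0.166269, 0.828881) → end (x,ẋ)=(0.416820, 0.958217)

x = 0.4168, ẋ = 0.9582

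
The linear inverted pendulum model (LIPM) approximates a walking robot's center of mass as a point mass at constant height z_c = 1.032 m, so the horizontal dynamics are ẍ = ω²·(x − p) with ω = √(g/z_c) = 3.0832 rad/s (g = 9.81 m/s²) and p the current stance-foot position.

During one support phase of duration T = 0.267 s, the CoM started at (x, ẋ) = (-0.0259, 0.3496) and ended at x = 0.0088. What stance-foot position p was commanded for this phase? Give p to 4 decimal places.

ωT = 3.0832·0.267 = 0.823214; cosh(ωT) = 1.358414, sinh(ωT) = 0.919396
x(T) = p + (x₀−p)·cosh(ωT) + (ẋ₀/ω)·sinh(ωT) ⇒ p·(1 − cosh) = x(T) − x₀·cosh − (ẋ₀/ω)·sinh
numerator   = 0.0088 − (-0.0259)·1.358414 − (0.3496/3.0832)·0.919396 = -0.060266
denominator = 1 − 1.358414 = -0.358414
p = -0.060266 / -0.358414 = 0.1681

p = 0.1681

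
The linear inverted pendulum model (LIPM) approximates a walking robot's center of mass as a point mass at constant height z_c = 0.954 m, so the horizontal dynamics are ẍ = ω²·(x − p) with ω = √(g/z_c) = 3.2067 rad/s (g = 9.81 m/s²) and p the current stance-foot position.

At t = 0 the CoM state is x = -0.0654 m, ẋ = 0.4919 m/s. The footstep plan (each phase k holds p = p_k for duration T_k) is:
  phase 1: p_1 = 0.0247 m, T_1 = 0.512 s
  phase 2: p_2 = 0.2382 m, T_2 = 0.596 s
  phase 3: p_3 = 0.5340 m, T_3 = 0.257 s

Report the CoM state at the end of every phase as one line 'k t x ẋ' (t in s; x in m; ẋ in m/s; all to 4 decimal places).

1 0.5120 0.1646 0.5997
2 1.1080 0.6023 1.2912
3 1.3650 0.9975 1.9567

phase 1: p=0.0247, T=0.512, ωT=1.641830, cosh=2.679120, sinh=2.485494; start (x,ẋ)=(-0.065400, 0.491900) → end (x,ẋ)=(0.164580, 0.599741)
phase 2: p=0.2382, T=0.596, ωT=1.911193, cosh=3.454528, sinh=3.306624; start (x,ẋ)=(0.164580, 0.599741) → end (x,ẋ)=(0.602307, 1.291204)
phase 3: p=0.5340, T=0.257, ωT=0.824122, cosh=1.359249, sinh=0.920629; start (x,ẋ)=(0.602307, 1.291204) → end (x,ẋ)=(0.997546, 1.956723)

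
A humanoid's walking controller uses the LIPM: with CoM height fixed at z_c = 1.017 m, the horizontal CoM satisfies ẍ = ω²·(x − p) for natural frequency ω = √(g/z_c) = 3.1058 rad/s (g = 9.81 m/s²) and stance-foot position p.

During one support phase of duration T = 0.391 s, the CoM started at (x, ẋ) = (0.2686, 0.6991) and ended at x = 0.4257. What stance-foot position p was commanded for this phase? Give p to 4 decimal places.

ωT = 3.1058·0.391 = 1.214368; cosh(ωT) = 1.832531, sinh(ωT) = 1.535633
x(T) = p + (x₀−p)·cosh(ωT) + (ẋ₀/ω)·sinh(ωT) ⇒ p·(1 − cosh) = x(T) − x₀·cosh − (ẋ₀/ω)·sinh
numerator   = 0.4257 − (0.2686)·1.832531 − (0.6991/3.1058)·1.535633 = -0.412181
denominator = 1 − 1.832531 = -0.832531
p = -0.412181 / -0.832531 = 0.4951

p = 0.4951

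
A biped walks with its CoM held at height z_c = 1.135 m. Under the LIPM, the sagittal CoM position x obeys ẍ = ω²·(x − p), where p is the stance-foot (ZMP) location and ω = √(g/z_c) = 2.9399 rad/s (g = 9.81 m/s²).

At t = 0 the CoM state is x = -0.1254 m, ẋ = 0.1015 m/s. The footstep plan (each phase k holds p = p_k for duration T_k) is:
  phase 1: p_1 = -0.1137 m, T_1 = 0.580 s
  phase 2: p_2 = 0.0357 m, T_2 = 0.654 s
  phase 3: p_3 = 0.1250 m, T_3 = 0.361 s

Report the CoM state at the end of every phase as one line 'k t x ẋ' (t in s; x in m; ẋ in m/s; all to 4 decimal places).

1 0.5800 -0.0551 0.1970
2 1.2340 -0.0573 -0.2055
3 1.5950 -0.2588 -1.0141

phase 1: p=-0.1137, T=0.580, ωT=1.705142, cosh=2.841957, sinh=2.660210; start (x,ẋ)=(-0.125400, 0.101500) → end (x,ẋ)=(-0.055107, 0.196956)
phase 2: p=0.0357, T=0.654, ωT=1.922695, cosh=3.492788, sinh=3.346575; start (x,ẋ)=(-0.055107, 0.196956) → end (x,ẋ)=(-0.057270, -0.205490)
phase 3: p=0.1250, T=0.361, ωT=1.061304, cosh=1.618071, sinh=1.272066; start (x,ẋ)=(-0.057270, -0.205490) → end (x,ẋ)=(-0.258839, -1.014140)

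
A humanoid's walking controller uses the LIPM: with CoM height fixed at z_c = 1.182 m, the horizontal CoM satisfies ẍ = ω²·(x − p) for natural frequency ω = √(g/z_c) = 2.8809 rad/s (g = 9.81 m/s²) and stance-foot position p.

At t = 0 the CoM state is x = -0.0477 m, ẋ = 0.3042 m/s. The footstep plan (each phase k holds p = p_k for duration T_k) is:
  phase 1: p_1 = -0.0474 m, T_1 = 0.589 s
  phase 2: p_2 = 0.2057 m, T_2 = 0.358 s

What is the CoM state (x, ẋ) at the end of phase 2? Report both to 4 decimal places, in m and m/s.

x = 0.6079, ẋ = 1.4387

phase 1: p=-0.0474, T=0.589, ωT=1.696850, cosh=2.819996, sinh=2.636736; start (x,ẋ)=(-0.047700, 0.304200) → end (x,ẋ)=(0.230172, 0.855564)
phase 2: p=0.2057, T=0.358, ωT=1.031362, cosh=1.580703, sinh=1.224182; start (x,ẋ)=(0.230172, 0.855564) → end (x,ẋ)=(0.607938, 1.438699)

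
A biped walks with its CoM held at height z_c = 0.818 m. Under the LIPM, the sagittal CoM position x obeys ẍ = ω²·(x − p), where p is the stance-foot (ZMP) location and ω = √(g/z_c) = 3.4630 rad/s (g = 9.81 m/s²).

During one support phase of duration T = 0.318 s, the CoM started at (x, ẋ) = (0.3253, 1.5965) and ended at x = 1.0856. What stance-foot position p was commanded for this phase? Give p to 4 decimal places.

p = 0.1110

ωT = 3.4630·0.318 = 1.101234; cosh(ωT) = 1.670168, sinh(ωT) = 1.337707
x(T) = p + (x₀−p)·cosh(ωT) + (ẋ₀/ω)·sinh(ωT) ⇒ p·(1 − cosh) = x(T) − x₀·cosh − (ẋ₀/ω)·sinh
numerator   = 1.0856 − (0.3253)·1.670168 − (1.5965/3.4630)·1.337707 = -0.074411
denominator = 1 − 1.670168 = -0.670168
p = -0.074411 / -0.670168 = 0.1110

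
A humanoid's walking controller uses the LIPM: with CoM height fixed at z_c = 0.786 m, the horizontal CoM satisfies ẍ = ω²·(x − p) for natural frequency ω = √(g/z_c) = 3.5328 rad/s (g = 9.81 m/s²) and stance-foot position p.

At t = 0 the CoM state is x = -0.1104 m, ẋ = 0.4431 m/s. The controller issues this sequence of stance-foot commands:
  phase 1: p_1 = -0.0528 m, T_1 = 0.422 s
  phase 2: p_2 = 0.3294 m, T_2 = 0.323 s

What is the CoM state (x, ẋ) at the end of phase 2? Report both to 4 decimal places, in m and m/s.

x = 0.1350, ẋ = -0.2089

phase 1: p=-0.0528, T=0.422, ωT=1.490842, cosh=2.333007, sinh=2.107824; start (x,ẋ)=(-0.110400, 0.443100) → end (x,ẋ)=(0.077192, 0.604836)
phase 2: p=0.3294, T=0.323, ωT=1.141094, cosh=1.724831, sinh=1.405361; start (x,ẋ)=(0.077192, 0.604836) → end (x,ẋ)=(0.134990, -0.208939)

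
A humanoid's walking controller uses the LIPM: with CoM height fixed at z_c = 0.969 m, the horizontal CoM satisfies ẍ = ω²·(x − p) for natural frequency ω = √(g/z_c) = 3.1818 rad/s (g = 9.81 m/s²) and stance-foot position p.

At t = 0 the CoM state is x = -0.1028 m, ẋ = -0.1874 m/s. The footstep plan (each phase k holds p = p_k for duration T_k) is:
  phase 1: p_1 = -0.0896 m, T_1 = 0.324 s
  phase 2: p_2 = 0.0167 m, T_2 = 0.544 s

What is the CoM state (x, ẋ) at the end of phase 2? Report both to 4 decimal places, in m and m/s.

x = -0.8619, ẋ = -2.7449

phase 1: p=-0.0896, T=0.324, ωT=1.030903, cosh=1.580141, sinh=1.223456; start (x,ẋ)=(-0.102800, -0.187400) → end (x,ẋ)=(-0.182516, -0.347503)
phase 2: p=0.0167, T=0.544, ωT=1.730899, cosh=2.911427, sinh=2.734302; start (x,ẋ)=(-0.182516, -0.347503) → end (x,ẋ)=(-0.861933, -2.744913)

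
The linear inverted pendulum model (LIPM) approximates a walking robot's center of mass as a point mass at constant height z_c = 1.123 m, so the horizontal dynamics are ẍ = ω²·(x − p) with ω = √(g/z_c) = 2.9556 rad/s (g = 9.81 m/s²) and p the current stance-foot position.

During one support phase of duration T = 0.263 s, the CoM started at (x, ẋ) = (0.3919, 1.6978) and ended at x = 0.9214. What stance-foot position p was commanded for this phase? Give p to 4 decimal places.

p = 0.2766

ωT = 2.9556·0.263 = 0.777323; cosh(ωT) = 1.317637, sinh(ωT) = 0.858002
x(T) = p + (x₀−p)·cosh(ωT) + (ẋ₀/ω)·sinh(ωT) ⇒ p·(1 − cosh) = x(T) − x₀·cosh − (ẋ₀/ω)·sinh
numerator   = 0.9214 − (0.3919)·1.317637 − (1.6978/2.9556)·0.858002 = -0.087849
denominator = 1 − 1.317637 = -0.317637
p = -0.087849 / -0.317637 = 0.2766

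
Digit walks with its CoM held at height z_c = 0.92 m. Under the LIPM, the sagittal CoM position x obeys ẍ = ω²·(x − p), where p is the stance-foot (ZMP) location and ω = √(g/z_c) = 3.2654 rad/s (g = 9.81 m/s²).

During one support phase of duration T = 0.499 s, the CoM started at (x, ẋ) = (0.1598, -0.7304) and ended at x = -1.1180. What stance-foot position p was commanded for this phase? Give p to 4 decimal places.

ωT = 3.2654·0.499 = 1.629435; cosh(ωT) = 2.648515, sinh(ωT) = 2.452475
x(T) = p + (x₀−p)·cosh(ωT) + (ẋ₀/ω)·sinh(ωT) ⇒ p·(1 − cosh) = x(T) − x₀·cosh − (ẋ₀/ω)·sinh
numerator   = -1.1180 − (0.1598)·2.648515 − (-0.7304/3.2654)·2.452475 = -0.992667
denominator = 1 − 2.648515 = -1.648515
p = -0.992667 / -1.648515 = 0.6022

p = 0.6022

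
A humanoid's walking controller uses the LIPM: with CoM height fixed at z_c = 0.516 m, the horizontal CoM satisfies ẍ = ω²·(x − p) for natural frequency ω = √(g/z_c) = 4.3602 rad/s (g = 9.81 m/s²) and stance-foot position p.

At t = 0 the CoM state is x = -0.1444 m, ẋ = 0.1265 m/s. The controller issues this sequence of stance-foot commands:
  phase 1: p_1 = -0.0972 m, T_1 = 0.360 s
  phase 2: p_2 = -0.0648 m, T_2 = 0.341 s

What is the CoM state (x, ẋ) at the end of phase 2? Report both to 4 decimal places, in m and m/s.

x = -0.3352, ẋ = -1.1313

phase 1: p=-0.0972, T=0.360, ωT=1.569672, cosh=2.506593, sinh=2.298479; start (x,ẋ)=(-0.144400, 0.126500) → end (x,ẋ)=(-0.148827, -0.155946)
phase 2: p=-0.0648, T=0.341, ωT=1.486828, cosh=2.324566, sinh=2.098478; start (x,ẋ)=(-0.148827, -0.155946) → end (x,ẋ)=(-0.335180, -1.131334)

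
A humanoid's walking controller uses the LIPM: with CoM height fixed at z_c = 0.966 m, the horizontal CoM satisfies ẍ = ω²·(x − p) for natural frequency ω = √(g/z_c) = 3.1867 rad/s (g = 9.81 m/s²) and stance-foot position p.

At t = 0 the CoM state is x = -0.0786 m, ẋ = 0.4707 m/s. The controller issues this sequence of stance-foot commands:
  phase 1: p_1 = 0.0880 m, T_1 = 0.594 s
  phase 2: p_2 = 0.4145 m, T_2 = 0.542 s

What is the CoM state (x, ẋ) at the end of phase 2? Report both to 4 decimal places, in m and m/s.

phase 1: p=0.0880, T=0.594, ωT=1.892900, cosh=3.394613, sinh=3.243979; start (x,ẋ)=(-0.078600, 0.470700) → end (x,ẋ)=(0.001618, -0.124398)
phase 2: p=0.4145, T=0.542, ωT=1.727191, cosh=2.901308, sinh=2.723525; start (x,ẋ)=(0.001618, -0.124398) → end (x,ẋ)=(-0.889715, -3.944343)

x = -0.8897, ẋ = -3.9443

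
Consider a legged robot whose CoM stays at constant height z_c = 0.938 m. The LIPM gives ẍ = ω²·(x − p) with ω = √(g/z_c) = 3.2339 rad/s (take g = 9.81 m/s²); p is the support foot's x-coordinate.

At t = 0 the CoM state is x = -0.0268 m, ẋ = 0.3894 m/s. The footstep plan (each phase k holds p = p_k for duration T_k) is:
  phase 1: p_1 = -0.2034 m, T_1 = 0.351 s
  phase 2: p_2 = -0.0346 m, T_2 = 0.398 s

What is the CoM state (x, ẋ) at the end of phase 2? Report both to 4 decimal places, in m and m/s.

x = 1.3126, ẋ = 4.4913

phase 1: p=-0.2034, T=0.351, ωT=1.135099, cosh=1.716436, sinh=1.395045; start (x,ẋ)=(-0.026800, 0.389400) → end (x,ẋ)=(0.267703, 1.465100)
phase 2: p=-0.0346, T=0.398, ωT=1.287092, cosh=1.949155, sinh=1.673083; start (x,ẋ)=(0.267703, 1.465100) → end (x,ẋ)=(1.312616, 4.491341)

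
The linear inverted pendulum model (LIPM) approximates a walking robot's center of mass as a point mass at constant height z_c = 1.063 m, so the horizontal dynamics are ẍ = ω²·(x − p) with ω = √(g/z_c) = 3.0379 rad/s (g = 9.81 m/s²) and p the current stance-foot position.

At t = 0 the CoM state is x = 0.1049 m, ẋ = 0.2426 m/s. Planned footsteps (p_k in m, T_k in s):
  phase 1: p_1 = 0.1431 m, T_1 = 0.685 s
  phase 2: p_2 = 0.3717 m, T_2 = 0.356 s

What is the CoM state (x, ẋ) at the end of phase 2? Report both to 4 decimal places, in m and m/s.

phase 1: p=0.1431, T=0.685, ωT=2.080962, cosh=4.068490, sinh=3.943679; start (x,ẋ)=(0.104900, 0.242600) → end (x,ẋ)=(0.302617, 0.529360)
phase 2: p=0.3717, T=0.356, ωT=1.081492, cosh=1.644083, sinh=1.304994; start (x,ẋ)=(0.302617, 0.529360) → end (x,ẋ)=(0.485520, 0.596438)

x = 0.4855, ẋ = 0.5964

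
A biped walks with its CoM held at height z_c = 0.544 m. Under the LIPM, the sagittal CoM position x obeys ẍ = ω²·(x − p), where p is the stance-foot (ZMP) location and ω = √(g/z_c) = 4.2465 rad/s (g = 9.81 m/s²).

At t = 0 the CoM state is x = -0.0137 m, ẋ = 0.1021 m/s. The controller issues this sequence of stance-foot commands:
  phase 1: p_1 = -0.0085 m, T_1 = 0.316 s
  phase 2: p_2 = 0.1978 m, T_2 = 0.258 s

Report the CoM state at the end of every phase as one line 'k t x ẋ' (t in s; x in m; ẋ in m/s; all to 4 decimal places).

phase 1: p=-0.0085, T=0.316, ωT=1.341894, cosh=2.043817, sinh=1.782467; start (x,ẋ)=(-0.013700, 0.102100) → end (x,ẋ)=(0.023729, 0.169314)
phase 2: p=0.1978, T=0.258, ωT=1.095597, cosh=1.662654, sinh=1.328314; start (x,ẋ)=(0.023729, 0.169314) → end (x,ẋ)=(-0.038659, -0.700372)

1 0.3160 0.0237 0.1693
2 0.5740 -0.0387 -0.7004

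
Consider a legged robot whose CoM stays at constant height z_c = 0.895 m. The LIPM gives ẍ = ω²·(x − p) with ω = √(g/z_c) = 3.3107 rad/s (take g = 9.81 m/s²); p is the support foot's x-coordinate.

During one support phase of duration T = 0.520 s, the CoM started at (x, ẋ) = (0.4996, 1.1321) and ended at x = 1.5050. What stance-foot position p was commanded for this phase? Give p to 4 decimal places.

ωT = 3.3107·0.520 = 1.721564; cosh(ωT) = 2.886028, sinh(ωT) = 2.707242
x(T) = p + (x₀−p)·cosh(ωT) + (ẋ₀/ω)·sinh(ωT) ⇒ p·(1 − cosh) = x(T) − x₀·cosh − (ẋ₀/ω)·sinh
numerator   = 1.5050 − (0.4996)·2.886028 − (1.1321/3.3107)·2.707242 = -0.862606
denominator = 1 − 2.886028 = -1.886028
p = -0.862606 / -1.886028 = 0.4574

p = 0.4574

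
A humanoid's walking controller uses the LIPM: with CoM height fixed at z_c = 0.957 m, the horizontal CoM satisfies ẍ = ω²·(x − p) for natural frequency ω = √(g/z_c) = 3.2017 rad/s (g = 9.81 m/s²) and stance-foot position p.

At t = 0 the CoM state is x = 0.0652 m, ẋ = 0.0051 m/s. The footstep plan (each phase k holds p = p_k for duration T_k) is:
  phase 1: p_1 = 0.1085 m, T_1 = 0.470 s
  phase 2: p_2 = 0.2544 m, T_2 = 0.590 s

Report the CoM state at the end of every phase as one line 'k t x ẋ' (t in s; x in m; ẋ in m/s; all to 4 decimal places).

phase 1: p=0.1085, T=0.470, ωT=1.504799, cosh=2.362655, sinh=2.140593; start (x,ẋ)=(0.065200, 0.005100) → end (x,ẋ)=(0.009607, -0.284709)
phase 2: p=0.2544, T=0.590, ωT=1.889003, cosh=3.381997, sinh=3.230775; start (x,ẋ)=(0.009607, -0.284709) → end (x,ẋ)=(-0.860784, -3.495018)

1 0.4700 0.0096 -0.2847
2 1.0600 -0.8608 -3.4950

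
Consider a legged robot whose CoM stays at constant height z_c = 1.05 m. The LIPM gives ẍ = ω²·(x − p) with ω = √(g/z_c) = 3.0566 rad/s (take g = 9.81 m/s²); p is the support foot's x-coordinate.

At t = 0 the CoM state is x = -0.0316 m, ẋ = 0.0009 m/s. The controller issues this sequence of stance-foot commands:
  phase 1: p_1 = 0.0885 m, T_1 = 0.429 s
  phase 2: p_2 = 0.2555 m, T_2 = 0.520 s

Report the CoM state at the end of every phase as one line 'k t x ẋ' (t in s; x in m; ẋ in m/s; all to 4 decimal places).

phase 1: p=0.0885, T=0.429, ωT=1.311281, cosh=1.990200, sinh=1.720726; start (x,ẋ)=(-0.031600, 0.000900) → end (x,ẋ)=(-0.150016, -0.629883)
phase 2: p=0.2555, T=0.520, ωT=1.589432, cosh=2.552503, sinh=2.348461; start (x,ẋ)=(-0.150016, -0.629883) → end (x,ẋ)=(-1.263537, -4.518700)

1 0.4290 -0.1500 -0.6299
2 0.9490 -1.2635 -4.5187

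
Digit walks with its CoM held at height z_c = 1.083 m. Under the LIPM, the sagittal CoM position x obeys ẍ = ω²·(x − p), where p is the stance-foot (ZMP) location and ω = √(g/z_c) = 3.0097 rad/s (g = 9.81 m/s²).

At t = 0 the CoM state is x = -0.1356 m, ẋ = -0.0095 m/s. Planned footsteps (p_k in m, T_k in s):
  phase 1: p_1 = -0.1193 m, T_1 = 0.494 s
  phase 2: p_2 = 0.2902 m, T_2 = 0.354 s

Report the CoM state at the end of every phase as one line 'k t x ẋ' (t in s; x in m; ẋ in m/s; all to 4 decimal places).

phase 1: p=-0.1193, T=0.494, ωT=1.486792, cosh=2.324490, sinh=2.098393; start (x,ẋ)=(-0.135600, -0.009500) → end (x,ẋ)=(-0.163813, -0.125026)
phase 2: p=0.2902, T=0.354, ωT=1.065434, cosh=1.623338, sinh=1.278760; start (x,ẋ)=(-0.163813, -0.125026) → end (x,ẋ)=(-0.499937, -1.950310)

1 0.4940 -0.1638 -0.1250
2 0.8480 -0.4999 -1.9503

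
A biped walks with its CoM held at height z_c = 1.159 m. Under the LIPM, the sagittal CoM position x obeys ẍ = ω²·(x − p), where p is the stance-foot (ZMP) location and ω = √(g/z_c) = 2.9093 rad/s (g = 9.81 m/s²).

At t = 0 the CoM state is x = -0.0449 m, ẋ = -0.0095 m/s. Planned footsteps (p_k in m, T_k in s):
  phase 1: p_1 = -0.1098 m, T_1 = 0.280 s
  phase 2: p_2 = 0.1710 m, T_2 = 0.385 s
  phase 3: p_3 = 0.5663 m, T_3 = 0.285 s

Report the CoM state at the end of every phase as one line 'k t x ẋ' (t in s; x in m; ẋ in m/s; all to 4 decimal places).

phase 1: p=-0.1098, T=0.280, ωT=0.814604, cosh=1.350548, sinh=0.907733; start (x,ẋ)=(-0.044900, -0.009500) → end (x,ẋ)=(-0.025114, 0.158562)
phase 2: p=0.1710, T=0.385, ωT=1.120081, cosh=1.695677, sinh=1.369424; start (x,ẋ)=(-0.025114, 0.158562) → end (x,ẋ)=(-0.086909, -0.512459)
phase 3: p=0.5663, T=0.285, ωT=0.829150, cosh=1.363896, sinh=0.927476; start (x,ẋ)=(-0.086909, -0.512459) → end (x,ẋ)=(-0.487979, -2.461498)

1 0.2800 -0.0251 0.1586
2 0.6650 -0.0869 -0.5125
3 0.9500 -0.4880 -2.4615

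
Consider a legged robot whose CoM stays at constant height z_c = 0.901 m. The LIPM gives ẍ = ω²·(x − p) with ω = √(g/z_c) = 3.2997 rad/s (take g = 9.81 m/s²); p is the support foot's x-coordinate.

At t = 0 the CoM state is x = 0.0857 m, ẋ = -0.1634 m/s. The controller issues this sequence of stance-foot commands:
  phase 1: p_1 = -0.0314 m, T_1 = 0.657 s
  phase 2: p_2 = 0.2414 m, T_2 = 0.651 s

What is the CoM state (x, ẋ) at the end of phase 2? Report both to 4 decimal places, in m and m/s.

x = 1.5884, ẋ = 4.5422

phase 1: p=-0.0314, T=0.657, ωT=2.167903, cosh=4.427177, sinh=4.312759; start (x,ẋ)=(0.085700, -0.163400) → end (x,ẋ)=(0.273456, 0.943027)
phase 2: p=0.2414, T=0.651, ωT=2.148105, cosh=4.342654, sinh=4.225949; start (x,ẋ)=(0.273456, 0.943027) → end (x,ẋ)=(1.588350, 4.542243)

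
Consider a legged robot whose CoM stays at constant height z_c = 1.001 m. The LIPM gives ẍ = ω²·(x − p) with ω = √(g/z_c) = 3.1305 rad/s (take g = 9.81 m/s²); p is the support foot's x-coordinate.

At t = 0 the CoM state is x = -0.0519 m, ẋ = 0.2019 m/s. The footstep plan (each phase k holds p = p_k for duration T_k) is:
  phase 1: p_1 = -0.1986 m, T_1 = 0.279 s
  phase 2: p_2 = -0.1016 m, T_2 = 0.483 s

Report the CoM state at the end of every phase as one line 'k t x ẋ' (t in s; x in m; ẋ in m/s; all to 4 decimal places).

1 0.2790 0.0715 0.7380
2 0.7620 0.8187 2.9242

phase 1: p=-0.1986, T=0.279, ωT=0.873410, cosh=1.406294, sinh=0.988769; start (x,ẋ)=(-0.051900, 0.201900) → end (x,ẋ)=(0.071473, 0.738017)
phase 2: p=-0.1016, T=0.483, ωT=1.512031, cosh=2.378199, sinh=2.157737; start (x,ẋ)=(0.071473, 0.738017) → end (x,ẋ)=(0.818691, 2.924228)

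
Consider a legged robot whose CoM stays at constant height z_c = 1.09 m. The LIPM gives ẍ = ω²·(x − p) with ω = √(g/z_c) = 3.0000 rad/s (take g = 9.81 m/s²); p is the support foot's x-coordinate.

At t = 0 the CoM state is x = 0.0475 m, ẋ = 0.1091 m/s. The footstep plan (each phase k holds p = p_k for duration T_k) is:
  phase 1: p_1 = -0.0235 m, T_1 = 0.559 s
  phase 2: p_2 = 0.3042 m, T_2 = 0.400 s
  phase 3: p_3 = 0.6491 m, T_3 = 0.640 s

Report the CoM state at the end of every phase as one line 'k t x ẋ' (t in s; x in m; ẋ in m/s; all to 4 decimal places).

phase 1: p=-0.0235, T=0.559, ωT=1.677000, cosh=2.768209, sinh=2.581275; start (x,ẋ)=(0.047500, 0.109100) → end (x,ẋ)=(0.266915, 0.851823)
phase 2: p=0.3042, T=0.400, ωT=1.200000, cosh=1.810656, sinh=1.509461; start (x,ẋ)=(0.266915, 0.851823) → end (x,ẋ)=(0.665288, 1.373518)
phase 3: p=0.6491, T=0.640, ωT=1.920000, cosh=3.483783, sinh=3.337176; start (x,ẋ)=(0.665288, 1.373518) → end (x,ẋ)=(2.233386, 4.947106)

1 0.5590 0.2669 0.8518
2 0.9590 0.6653 1.3735
3 1.5990 2.2334 4.9471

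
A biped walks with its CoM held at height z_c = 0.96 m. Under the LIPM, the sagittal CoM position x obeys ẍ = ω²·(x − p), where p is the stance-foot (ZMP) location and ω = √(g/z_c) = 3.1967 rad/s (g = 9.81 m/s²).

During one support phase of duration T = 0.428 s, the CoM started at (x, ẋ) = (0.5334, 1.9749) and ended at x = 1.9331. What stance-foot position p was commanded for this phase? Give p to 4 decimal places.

p = 0.2907

ωT = 3.1967·0.428 = 1.368188; cosh(ωT) = 2.091396, sinh(ωT) = 1.836828
x(T) = p + (x₀−p)·cosh(ωT) + (ẋ₀/ω)·sinh(ωT) ⇒ p·(1 − cosh) = x(T) − x₀·cosh − (ẋ₀/ω)·sinh
numerator   = 1.9331 − (0.5334)·2.091396 − (1.9749/3.1967)·1.836828 = -0.317231
denominator = 1 − 2.091396 = -1.091396
p = -0.317231 / -1.091396 = 0.2907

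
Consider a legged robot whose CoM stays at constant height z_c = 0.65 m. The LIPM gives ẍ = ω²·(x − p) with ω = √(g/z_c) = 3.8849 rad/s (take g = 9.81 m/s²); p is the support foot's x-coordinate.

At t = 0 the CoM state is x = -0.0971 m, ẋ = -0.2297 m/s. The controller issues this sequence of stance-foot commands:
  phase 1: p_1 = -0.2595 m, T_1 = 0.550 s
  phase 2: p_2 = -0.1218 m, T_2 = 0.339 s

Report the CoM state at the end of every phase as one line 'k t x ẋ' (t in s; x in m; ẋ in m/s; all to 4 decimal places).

phase 1: p=-0.2595, T=0.550, ωT=2.136695, cosh=4.294719, sinh=4.176675; start (x,ẋ)=(-0.097100, -0.229700) → end (x,ẋ)=(0.191011, 1.648599)
phase 2: p=-0.1218, T=0.339, ωT=1.316981, cosh=2.000040, sinh=1.732097; start (x,ẋ)=(0.191011, 1.648599) → end (x,ẋ)=(1.238868, 5.402176)

1 0.5500 0.1910 1.6486
2 0.8890 1.2389 5.4022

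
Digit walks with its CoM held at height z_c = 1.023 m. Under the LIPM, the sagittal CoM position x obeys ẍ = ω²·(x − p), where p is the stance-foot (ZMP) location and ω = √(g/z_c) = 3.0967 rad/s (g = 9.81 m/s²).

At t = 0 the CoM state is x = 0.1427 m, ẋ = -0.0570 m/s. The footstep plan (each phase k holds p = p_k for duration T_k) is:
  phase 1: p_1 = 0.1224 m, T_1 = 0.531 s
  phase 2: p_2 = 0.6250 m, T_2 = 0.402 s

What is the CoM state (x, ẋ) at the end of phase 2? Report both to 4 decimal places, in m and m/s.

x = -0.3019, ẋ = -2.4288

phase 1: p=0.1224, T=0.531, ωT=1.644348, cosh=2.685385, sinh=2.492246; start (x,ẋ)=(0.142700, -0.057000) → end (x,ẋ)=(0.131039, 0.003603)
phase 2: p=0.6250, T=0.402, ωT=1.244873, cosh=1.880236, sinh=1.592259; start (x,ẋ)=(0.131039, 0.003603) → end (x,ẋ)=(-0.301910, -2.428821)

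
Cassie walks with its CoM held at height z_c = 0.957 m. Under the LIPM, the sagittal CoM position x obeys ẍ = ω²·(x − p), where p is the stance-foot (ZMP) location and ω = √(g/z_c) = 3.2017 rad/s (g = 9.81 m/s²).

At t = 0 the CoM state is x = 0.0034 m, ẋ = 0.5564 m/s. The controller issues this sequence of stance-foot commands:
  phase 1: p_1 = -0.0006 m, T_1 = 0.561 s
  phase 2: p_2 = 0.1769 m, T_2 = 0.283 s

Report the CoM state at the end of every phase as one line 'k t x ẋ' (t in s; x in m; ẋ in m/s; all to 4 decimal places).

1 0.5610 0.5210 1.7602
2 0.8440 1.2414 3.6742

phase 1: p=-0.0006, T=0.561, ωT=1.796154, cosh=3.096180, sinh=2.930244; start (x,ẋ)=(0.003400, 0.556400) → end (x,ẋ)=(0.521010, 1.760241)
phase 2: p=0.1769, T=0.283, ωT=0.906081, cosh=1.439355, sinh=1.035251; start (x,ẋ)=(0.521010, 1.760241) → end (x,ẋ)=(1.241361, 3.674188)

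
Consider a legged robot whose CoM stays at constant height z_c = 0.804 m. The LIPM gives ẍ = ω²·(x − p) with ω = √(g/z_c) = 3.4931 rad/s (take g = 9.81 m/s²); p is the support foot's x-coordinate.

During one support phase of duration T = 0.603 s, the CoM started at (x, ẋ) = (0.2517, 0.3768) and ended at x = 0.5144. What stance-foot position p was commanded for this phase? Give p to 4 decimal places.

p = 0.3066

ωT = 3.4931·0.603 = 2.106339; cosh(ωT) = 4.169892, sinh(ωT) = 4.048210
x(T) = p + (x₀−p)·cosh(ωT) + (ẋ₀/ω)·sinh(ωT) ⇒ p·(1 − cosh) = x(T) − x₀·cosh − (ẋ₀/ω)·sinh
numerator   = 0.5144 − (0.2517)·4.169892 − (0.3768/3.4931)·4.048210 = -0.971841
denominator = 1 − 4.169892 = -3.169892
p = -0.971841 / -3.169892 = 0.3066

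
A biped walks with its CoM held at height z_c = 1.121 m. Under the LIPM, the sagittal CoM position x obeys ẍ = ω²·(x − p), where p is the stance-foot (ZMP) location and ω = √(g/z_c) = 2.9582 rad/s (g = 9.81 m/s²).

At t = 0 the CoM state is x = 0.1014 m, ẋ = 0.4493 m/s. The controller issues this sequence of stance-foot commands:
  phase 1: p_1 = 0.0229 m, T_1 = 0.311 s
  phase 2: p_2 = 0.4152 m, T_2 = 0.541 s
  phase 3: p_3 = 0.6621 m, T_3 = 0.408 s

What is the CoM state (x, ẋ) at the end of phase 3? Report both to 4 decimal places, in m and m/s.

phase 1: p=0.0229, T=0.311, ωT=0.920000, cosh=1.453905, sinh=1.055386; start (x,ẋ)=(0.101400, 0.449300) → end (x,ẋ)=(0.297327, 0.898320)
phase 2: p=0.4152, T=0.541, ωT=1.600386, cosh=2.578382, sinh=2.376564; start (x,ẋ)=(0.297327, 0.898320) → end (x,ẋ)=(0.832971, 1.487521)
phase 3: p=0.6621, T=0.408, ωT=1.206946, cosh=1.821183, sinh=1.522074; start (x,ẋ)=(0.832971, 1.487521) → end (x,ẋ)=(1.738657, 3.478412)

x = 1.7387, ẋ = 3.4784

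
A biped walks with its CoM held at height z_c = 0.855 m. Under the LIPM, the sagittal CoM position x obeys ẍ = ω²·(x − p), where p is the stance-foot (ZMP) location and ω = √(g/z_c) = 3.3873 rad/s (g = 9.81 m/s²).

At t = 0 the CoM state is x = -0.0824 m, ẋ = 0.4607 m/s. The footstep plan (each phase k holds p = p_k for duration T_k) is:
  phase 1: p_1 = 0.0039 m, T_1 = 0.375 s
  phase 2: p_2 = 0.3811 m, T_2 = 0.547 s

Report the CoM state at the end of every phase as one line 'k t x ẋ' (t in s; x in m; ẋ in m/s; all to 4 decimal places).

1 0.3750 0.0612 0.4056
2 0.9220 -0.2917 -2.0454

phase 1: p=0.0039, T=0.375, ωT=1.270238, cosh=1.921232, sinh=1.640467; start (x,ẋ)=(-0.082400, 0.460700) → end (x,ẋ)=(0.061214, 0.405564)
phase 2: p=0.3811, T=0.547, ωT=1.852853, cosh=3.267390, sinh=3.110601; start (x,ẋ)=(0.061214, 0.405564) → end (x,ẋ)=(-0.291657, -2.045353)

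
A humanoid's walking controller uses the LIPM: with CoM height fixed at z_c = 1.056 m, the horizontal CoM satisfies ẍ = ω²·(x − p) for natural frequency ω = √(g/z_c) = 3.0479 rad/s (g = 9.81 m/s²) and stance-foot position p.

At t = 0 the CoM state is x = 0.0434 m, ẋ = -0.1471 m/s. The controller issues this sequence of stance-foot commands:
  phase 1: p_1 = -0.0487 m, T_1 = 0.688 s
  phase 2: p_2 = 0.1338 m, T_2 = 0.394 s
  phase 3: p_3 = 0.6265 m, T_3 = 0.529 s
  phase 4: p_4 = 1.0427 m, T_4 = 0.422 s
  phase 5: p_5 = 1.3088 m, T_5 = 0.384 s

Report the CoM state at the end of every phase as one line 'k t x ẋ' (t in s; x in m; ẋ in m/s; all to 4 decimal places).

1 0.6880 0.1384 0.5176
2 1.0820 0.3987 0.9589
3 1.6110 0.7901 0.8283
4 2.0330 1.0049 0.3263
5 2.4170 0.9278 -0.7726

phase 1: p=-0.0487, T=0.688, ωT=2.096955, cosh=4.132087, sinh=4.009257; start (x,ẋ)=(0.043400, -0.147100) → end (x,ẋ)=(0.138367, 0.517615)
phase 2: p=0.1338, T=0.394, ωT=1.200873, cosh=1.811973, sinh=1.511042; start (x,ẋ)=(0.138367, 0.517615) → end (x,ẋ)=(0.398691, 0.958940)
phase 3: p=0.6265, T=0.529, ωT=1.612339, cosh=2.606974, sinh=2.407553; start (x,ẋ)=(0.398691, 0.958940) → end (x,ẋ)=(0.790081, 0.828276)
phase 4: p=1.0427, T=0.422, ωT=1.286214, cosh=1.947687, sinh=1.671372; start (x,ẋ)=(0.790081, 0.828276) → end (x,ẋ)=(1.004878, 0.326338)
phase 5: p=1.3088, T=0.384, ωT=1.170394, cosh=1.766753, sinh=1.456508; start (x,ẋ)=(1.004878, 0.326338) → end (x,ẋ)=(0.927793, -0.772640)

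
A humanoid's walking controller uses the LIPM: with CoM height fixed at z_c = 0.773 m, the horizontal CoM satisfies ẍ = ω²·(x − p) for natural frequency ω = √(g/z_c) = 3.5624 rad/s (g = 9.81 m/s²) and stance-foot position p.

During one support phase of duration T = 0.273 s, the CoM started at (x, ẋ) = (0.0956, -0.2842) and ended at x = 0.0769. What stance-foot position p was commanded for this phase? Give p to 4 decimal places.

p = -0.0446

ωT = 3.5624·0.273 = 0.972535; cosh(ωT) = 1.511382, sinh(ωT) = 1.133259
x(T) = p + (x₀−p)·cosh(ωT) + (ẋ₀/ω)·sinh(ωT) ⇒ p·(1 − cosh) = x(T) − x₀·cosh − (ẋ₀/ω)·sinh
numerator   = 0.0769 − (0.0956)·1.511382 − (-0.2842/3.5624)·1.133259 = 0.022821
denominator = 1 − 1.511382 = -0.511382
p = 0.022821 / -0.511382 = -0.0446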